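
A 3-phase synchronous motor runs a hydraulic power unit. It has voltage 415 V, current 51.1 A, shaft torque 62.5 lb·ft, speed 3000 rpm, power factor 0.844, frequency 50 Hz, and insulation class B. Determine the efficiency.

85.9 %

τ = 62.5 lb·ft × 1.356 = 84.75 N·m
ω = 2π × 3000/60 = 314.2 rad/s; P_out = τω = 84.75 × 314.2 = 26628 W
P_in = √3·V_L·I_L·cosφ = 1.732 × 415 × 51.1 × 0.844 = 31000 W
η = P_out / P_in = 26628 / 31000 = 0.859 = 85.9%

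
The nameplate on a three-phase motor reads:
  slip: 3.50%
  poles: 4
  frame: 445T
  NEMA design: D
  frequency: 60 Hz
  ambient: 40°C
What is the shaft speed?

n_s = 120f/p = 120×60/4 = 1800 rpm
n = n_s(1 − s) = 1800 × (1 − 0.035) = 1737 rpm

1737 rpm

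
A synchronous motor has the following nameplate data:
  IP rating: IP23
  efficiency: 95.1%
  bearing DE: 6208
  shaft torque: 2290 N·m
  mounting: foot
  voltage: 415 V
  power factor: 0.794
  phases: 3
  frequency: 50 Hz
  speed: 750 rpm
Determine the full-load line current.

331 A

ω = 2π×750/60 = 78.54 rad/s; P_out = τω = 2290 × 78.54 = 179857 W
P_in = P_out / η = 179857 / 0.951 = 189124 W
I_L = P_in / (√3·V_L·cosφ) = 189124 / (1.732 × 415 × 0.794) = 331 A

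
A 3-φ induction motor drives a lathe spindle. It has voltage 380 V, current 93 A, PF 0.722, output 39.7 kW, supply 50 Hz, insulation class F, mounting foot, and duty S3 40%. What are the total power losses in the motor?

P_in = √3·V·I·cosφ = 1.732×380×93×0.722 = 44193 W
P_out = 39700 W
Losses = P_in − P_out = 44193 − 39700 = 4493 W

4490 W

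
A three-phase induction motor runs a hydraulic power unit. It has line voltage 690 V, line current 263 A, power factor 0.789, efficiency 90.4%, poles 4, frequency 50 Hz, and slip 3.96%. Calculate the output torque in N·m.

1490 N·m

P_in = √3·V·I·cosφ = 1.732 × 690 × 263 × 0.789 = 247987 W
P_out = η·P_in = 0.904 × 247987 = 224180 W
n_s = 120×50/4 = 1500 rpm; n = 1500×(1−0.0396) = 1441 rpm
ω = 2π×1441/60 = 150.9 rad/s
τ = P_out/ω = 224180/150.9 = 1490 N·m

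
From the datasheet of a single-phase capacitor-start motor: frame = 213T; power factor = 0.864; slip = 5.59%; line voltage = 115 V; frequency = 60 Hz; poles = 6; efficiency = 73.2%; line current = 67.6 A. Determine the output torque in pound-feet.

P_in = V·I·cosφ = 115 × 67.6 × 0.864 = 6717 W
P_out = η·P_in = 0.732 × 6717 = 4917 W
n_s = 120×60/6 = 1200 rpm; n = 1200×(1−0.0559) = 1133 rpm
ω = 2π×1133/60 = 118.6 rad/s
τ = P_out/ω = 4917/118.6 = 41.46 N·m
In lb·ft: 41.46/1.356 = 30.6 lb·ft

30.6 lb·ft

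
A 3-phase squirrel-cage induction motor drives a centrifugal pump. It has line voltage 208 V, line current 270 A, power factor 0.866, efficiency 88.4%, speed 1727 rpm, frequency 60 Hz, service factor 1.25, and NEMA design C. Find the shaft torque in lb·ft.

304 lb·ft

P_in = √3·V·I·cosφ = 1.732 × 208 × 270 × 0.866 = 84235 W
P_out = η·P_in = 0.884 × 84235 = 74464 W
n = 1727 rpm
ω = 2π×1727/60 = 180.9 rad/s
τ = P_out/ω = 74464/180.9 = 411.6 N·m
In lb·ft: 411.6/1.356 = 304 lb·ft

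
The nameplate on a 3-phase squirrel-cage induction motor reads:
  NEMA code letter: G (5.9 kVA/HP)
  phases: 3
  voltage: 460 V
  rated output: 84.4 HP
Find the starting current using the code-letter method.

S_LR = 5.9 × 84.4 = 497.96 kVA
I_LR = S_LR/(√3·V_L) = 497960/(1.732×460) = 625 A

625 A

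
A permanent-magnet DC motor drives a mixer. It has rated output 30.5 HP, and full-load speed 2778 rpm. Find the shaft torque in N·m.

78.2 N·m

P_out = 30.5 × 746 = 22753 W
ω = 2π × 2778/60 = 290.9 rad/s
τ = P_out/ω = 22753/290.9 = 78.2 N·m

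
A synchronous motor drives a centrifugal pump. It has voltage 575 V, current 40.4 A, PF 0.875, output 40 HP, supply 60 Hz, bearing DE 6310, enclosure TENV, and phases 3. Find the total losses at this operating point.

5.37 kW

P_in = √3·V·I·cosφ = 1.732×575×40.4×0.875 = 35205 W
P_out = 40×746 = 29840 W
Losses = P_in − P_out = 35205 − 29840 = 5365 W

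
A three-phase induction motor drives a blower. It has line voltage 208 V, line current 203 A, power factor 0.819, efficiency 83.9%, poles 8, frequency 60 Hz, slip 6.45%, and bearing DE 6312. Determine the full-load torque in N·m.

P_in = √3·V·I·cosφ = 1.732 × 208 × 203 × 0.819 = 59895 W
P_out = η·P_in = 0.839 × 59895 = 50252 W
n_s = 120×60/8 = 900 rpm; n = 900×(1−0.0645) = 842 rpm
ω = 2π×842/60 = 88.17 rad/s
τ = P_out/ω = 50252/88.17 = 570 N·m

570 N·m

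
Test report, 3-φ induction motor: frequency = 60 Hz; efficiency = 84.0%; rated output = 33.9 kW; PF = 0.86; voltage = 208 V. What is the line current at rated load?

130 A

P_out = 33.9 kW = 33900 W
P_in = P_out / η = 33900 / 0.840 = 40357 W
I_L = P_in / (√3·V_L·cosφ) = 40357 / (1.732 × 208 × 0.86) = 130 A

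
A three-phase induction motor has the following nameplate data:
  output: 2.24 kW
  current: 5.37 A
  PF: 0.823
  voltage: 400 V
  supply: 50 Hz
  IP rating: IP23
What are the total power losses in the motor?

822 W

P_in = √3·V·I·cosφ = 1.732×400×5.37×0.823 = 3062 W
P_out = 2240 W
Losses = P_in − P_out = 3062 − 2240 = 822 W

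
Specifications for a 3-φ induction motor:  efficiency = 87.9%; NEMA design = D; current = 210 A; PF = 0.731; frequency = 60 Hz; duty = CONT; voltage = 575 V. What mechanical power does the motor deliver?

P_in = √3·V·I·cosφ = 1.732 × 575 × 210 × 0.731 = 152881 W
P_out = η·P_in = 0.879 × 152881 = 134382 W

134 kW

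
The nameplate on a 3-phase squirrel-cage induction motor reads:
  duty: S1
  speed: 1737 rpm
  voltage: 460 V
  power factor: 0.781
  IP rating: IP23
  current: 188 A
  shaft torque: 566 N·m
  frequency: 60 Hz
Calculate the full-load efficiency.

ω = 2π × 1737/60 = 181.9 rad/s; P_out = τω = 566 × 181.9 = 102955 W
P_in = √3·V_L·I_L·cosφ = 1.732 × 460 × 188 × 0.781 = 116981 W
η = P_out / P_in = 102955 / 116981 = 0.880 = 88.0%

88.0 %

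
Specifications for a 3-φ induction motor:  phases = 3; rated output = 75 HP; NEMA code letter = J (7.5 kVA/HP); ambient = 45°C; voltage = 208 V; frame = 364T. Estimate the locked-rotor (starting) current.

1560 A

S_LR = 7.5 × 75 = 562.5 kVA
I_LR = S_LR/(√3·V_L) = 562500/(1.732×208) = 1560 A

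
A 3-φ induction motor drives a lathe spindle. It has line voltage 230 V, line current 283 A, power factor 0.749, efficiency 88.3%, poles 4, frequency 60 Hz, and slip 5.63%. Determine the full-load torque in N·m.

419 N·m

P_in = √3·V·I·cosφ = 1.732 × 230 × 283 × 0.749 = 84439 W
P_out = η·P_in = 0.883 × 84439 = 74560 W
n_s = 120×60/4 = 1800 rpm; n = 1800×(1−0.0563) = 1699 rpm
ω = 2π×1699/60 = 177.9 rad/s
τ = P_out/ω = 74560/177.9 = 419 N·m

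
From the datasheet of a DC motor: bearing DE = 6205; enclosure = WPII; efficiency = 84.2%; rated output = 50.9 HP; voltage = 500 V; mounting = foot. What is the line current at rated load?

P_out = 50.9 × 746 = 37971 W
P_in = P_out / η = 37971 / 0.842 = 45096 W
I = P_in / V = 45096 / 500 = 90.2 A

90.2 A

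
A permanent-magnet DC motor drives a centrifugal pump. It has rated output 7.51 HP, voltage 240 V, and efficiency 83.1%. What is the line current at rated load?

P_out = 7.51 × 746 = 5602 W
P_in = P_out / η = 5602 / 0.831 = 6741 W
I = P_in / V = 6741 / 240 = 28.1 A

28.1 A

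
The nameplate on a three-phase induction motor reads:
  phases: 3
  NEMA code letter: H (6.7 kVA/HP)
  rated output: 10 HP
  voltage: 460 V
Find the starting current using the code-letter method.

84.1 A

S_LR = 6.7 × 10 = 67 kVA
I_LR = S_LR/(√3·V_L) = 67000/(1.732×460) = 84.1 A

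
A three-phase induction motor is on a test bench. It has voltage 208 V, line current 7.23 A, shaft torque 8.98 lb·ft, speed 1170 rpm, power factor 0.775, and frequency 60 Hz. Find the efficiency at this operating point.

τ = 8.98 lb·ft × 1.356 = 12.18 N·m
ω = 2π × 1170/60 = 122.5 rad/s; P_out = τω = 12.18 × 122.5 = 1492 W
P_in = √3·V_L·I_L·cosφ = 1.732 × 208 × 7.23 × 0.775 = 2019 W
η = P_out / P_in = 1492 / 2019 = 0.739 = 73.9%

73.9 %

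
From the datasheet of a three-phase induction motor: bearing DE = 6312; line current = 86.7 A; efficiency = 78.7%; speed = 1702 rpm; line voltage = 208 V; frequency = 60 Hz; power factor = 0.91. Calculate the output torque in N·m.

126 N·m

P_in = √3·V·I·cosφ = 1.732 × 208 × 86.7 × 0.91 = 28423 W
P_out = η·P_in = 0.787 × 28423 = 22369 W
n = 1702 rpm
ω = 2π×1702/60 = 178.2 rad/s
τ = P_out/ω = 22369/178.2 = 126 N·m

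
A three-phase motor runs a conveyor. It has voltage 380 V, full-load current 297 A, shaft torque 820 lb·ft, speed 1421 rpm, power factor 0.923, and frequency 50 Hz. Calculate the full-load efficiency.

91.7 %

τ = 820 lb·ft × 1.356 = 1112 N·m
ω = 2π × 1421/60 = 148.8 rad/s; P_out = τω = 1112 × 148.8 = 165466 W
P_in = √3·V_L·I_L·cosφ = 1.732 × 380 × 297 × 0.923 = 180422 W
η = P_out / P_in = 165466 / 180422 = 0.917 = 91.7%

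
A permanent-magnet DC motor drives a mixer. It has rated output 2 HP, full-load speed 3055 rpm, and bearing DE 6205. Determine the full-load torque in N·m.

P_out = 2 × 746 = 1492 W
ω = 2π × 3055/60 = 319.9 rad/s
τ = P_out/ω = 1492/319.9 = 4.66 N·m

4.66 N·m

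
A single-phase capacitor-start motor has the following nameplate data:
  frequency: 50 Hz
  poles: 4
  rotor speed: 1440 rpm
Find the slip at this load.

4.0 %

n_s = 120f/p = 120×50/4 = 1500 rpm
s = (n_s − n)/n_s = (1500 − 1440)/1500 = 0.0400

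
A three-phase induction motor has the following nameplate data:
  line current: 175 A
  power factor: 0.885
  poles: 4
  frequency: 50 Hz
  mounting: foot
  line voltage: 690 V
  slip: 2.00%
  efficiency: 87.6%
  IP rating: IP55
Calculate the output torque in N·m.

P_in = √3·V·I·cosφ = 1.732 × 690 × 175 × 0.885 = 185088 W
P_out = η·P_in = 0.876 × 185088 = 162137 W
n_s = 120×50/4 = 1500 rpm; n = 1500×(1−0.02) = 1470 rpm
ω = 2π×1470/60 = 153.9 rad/s
τ = P_out/ω = 162137/153.9 = 1050 N·m

1050 N·m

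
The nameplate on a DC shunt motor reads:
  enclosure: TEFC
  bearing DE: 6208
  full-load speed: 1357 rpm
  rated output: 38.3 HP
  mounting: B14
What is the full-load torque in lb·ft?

148 lb·ft

P_out = 38.3 × 746 = 28572 W
ω = 2π × 1357/60 = 142.1 rad/s
τ = P_out/ω = 28572/142.1 = 201.1 N·m
In lb·ft: 201.1/1.356 = 148 lb·ft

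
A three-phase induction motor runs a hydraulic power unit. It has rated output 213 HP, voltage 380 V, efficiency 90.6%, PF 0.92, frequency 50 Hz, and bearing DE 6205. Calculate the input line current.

290 A

P_out = 213 × 746 = 158898 W
P_in = P_out / η = 158898 / 0.906 = 175384 W
I_L = P_in / (√3·V_L·cosφ) = 175384 / (1.732 × 380 × 0.92) = 290 A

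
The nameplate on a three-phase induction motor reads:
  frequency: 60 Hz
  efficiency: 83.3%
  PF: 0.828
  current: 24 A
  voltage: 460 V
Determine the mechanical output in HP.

17.7 HP

P_in = √3·V·I·cosφ = 1.732 × 460 × 24 × 0.828 = 15832 W
P_out = η·P_in = 0.833 × 15832 = 13188 W
= 13188/746 = 17.7 HP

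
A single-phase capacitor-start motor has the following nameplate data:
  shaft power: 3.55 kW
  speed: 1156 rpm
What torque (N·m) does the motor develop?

29.3 N·m

ω = 2π × 1156/60 = 121.1 rad/s
τ = P/ω = 3550/121.1 = 29.3 N·m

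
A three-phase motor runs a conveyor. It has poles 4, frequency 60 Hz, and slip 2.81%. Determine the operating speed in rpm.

1749 rpm

n_s = 120f/p = 120×60/4 = 1800 rpm
n = n_s(1 − s) = 1800 × (1 − 0.0281) = 1749 rpm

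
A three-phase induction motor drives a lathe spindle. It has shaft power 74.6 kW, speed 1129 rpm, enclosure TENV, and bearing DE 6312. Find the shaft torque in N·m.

ω = 2π × 1129/60 = 118.2 rad/s
τ = P/ω = 74600/118.2 = 631 N·m

631 N·m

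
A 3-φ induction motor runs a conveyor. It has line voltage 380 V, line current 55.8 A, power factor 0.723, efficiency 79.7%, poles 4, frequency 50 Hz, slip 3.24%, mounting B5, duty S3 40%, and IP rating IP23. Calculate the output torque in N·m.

P_in = √3·V·I·cosφ = 1.732 × 380 × 55.8 × 0.723 = 26552 W
P_out = η·P_in = 0.797 × 26552 = 21162 W
n_s = 120×50/4 = 1500 rpm; n = 1500×(1−0.0324) = 1451 rpm
ω = 2π×1451/60 = 151.9 rad/s
τ = P_out/ω = 21162/151.9 = 139 N·m

139 N·m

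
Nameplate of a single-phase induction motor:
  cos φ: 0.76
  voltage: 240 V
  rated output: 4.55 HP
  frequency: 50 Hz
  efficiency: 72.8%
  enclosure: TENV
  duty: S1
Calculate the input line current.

25.6 A

P_out = 4.55 × 746 = 3394 W
P_in = P_out / η = 3394 / 0.728 = 4662 W
I = P_in / (V·cosφ) = 4662 / (240 × 0.76) = 25.6 A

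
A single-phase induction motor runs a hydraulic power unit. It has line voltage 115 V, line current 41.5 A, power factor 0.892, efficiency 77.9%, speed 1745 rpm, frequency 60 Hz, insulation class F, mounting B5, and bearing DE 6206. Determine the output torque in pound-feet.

P_in = V·I·cosφ = 115 × 41.5 × 0.892 = 4257 W
P_out = η·P_in = 0.779 × 4257 = 3316 W
n = 1745 rpm
ω = 2π×1745/60 = 182.7 rad/s
τ = P_out/ω = 3316/182.7 = 18.15 N·m
In lb·ft: 18.15/1.356 = 13.4 lb·ft

13.4 lb·ft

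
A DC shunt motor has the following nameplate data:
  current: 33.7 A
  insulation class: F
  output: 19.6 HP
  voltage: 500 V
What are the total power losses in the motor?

2.23 kW

P_in = V·I = 500×33.7 = 16850 W
P_out = 19.6×746 = 14622 W
Losses = P_in − P_out = 16850 − 14622 = 2228 W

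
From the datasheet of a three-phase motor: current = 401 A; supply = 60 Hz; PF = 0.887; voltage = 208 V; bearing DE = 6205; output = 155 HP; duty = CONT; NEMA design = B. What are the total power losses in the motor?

P_in = √3·V·I·cosφ = 1.732×208×401×0.887 = 128138 W
P_out = 155×746 = 115630 W
Losses = P_in − P_out = 128138 − 115630 = 12508 W

12500 W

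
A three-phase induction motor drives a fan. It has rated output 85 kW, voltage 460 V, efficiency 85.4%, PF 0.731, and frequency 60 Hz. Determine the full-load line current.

171 A

P_out = 85 kW = 85000 W
P_in = P_out / η = 85000 / 0.854 = 99532 W
I_L = P_in / (√3·V_L·cosφ) = 99532 / (1.732 × 460 × 0.731) = 171 A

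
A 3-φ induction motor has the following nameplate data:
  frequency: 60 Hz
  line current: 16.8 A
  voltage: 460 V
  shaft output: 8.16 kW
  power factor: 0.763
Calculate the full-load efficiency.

P_out = 8.16 kW = 8160 W
P_in = √3·V_L·I_L·cosφ = 1.732 × 460 × 16.8 × 0.763 = 10213 W
η = P_out / P_in = 8160 / 10213 = 0.799 = 79.9%

79.9 %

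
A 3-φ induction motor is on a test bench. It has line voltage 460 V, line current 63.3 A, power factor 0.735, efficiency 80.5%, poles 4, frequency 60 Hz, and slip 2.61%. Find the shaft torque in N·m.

P_in = √3·V·I·cosφ = 1.732 × 460 × 63.3 × 0.735 = 37068 W
P_out = η·P_in = 0.805 × 37068 = 29840 W
n_s = 120×60/4 = 1800 rpm; n = 1800×(1−0.0261) = 1753 rpm
ω = 2π×1753/60 = 183.6 rad/s
τ = P_out/ω = 29840/183.6 = 163 N·m

163 N·m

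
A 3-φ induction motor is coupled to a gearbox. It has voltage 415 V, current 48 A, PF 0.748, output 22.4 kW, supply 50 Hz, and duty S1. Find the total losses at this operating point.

P_in = √3·V·I·cosφ = 1.732×415×48×0.748 = 25807 W
P_out = 22400 W
Losses = P_in − P_out = 25807 − 22400 = 3407 W

3410 W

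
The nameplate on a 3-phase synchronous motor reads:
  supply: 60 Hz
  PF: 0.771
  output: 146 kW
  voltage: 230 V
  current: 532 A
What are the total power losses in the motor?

P_in = √3·V·I·cosφ = 1.732×230×532×0.771 = 163396 W
P_out = 146000 W
Losses = P_in − P_out = 163396 − 146000 = 17396 W

17400 W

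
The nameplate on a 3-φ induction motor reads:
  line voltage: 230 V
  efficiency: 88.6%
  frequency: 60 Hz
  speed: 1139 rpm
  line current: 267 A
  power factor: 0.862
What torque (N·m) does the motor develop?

P_in = √3·V·I·cosφ = 1.732 × 230 × 267 × 0.862 = 91684 W
P_out = η·P_in = 0.886 × 91684 = 81232 W
n = 1139 rpm
ω = 2π×1139/60 = 119.3 rad/s
τ = P_out/ω = 81232/119.3 = 681 N·m

681 N·m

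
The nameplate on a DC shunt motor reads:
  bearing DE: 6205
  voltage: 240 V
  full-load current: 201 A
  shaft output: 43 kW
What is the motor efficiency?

89.1 %

P_out = 43 kW = 43000 W
P_in = V·I = 240 × 201 = 48240 W
η = P_out / P_in = 43000 / 48240 = 0.891 = 89.1%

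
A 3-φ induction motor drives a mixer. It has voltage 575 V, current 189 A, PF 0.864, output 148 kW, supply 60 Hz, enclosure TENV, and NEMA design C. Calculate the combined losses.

14.6 kW

P_in = √3·V·I·cosφ = 1.732×575×189×0.864 = 162626 W
P_out = 148000 W
Losses = P_in − P_out = 162626 − 148000 = 14626 W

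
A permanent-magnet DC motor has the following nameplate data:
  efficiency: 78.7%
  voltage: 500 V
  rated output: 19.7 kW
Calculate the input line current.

50.1 A

P_out = 19.7 kW = 19700 W
P_in = P_out / η = 19700 / 0.787 = 25032 W
I = P_in / V = 25032 / 500 = 50.1 A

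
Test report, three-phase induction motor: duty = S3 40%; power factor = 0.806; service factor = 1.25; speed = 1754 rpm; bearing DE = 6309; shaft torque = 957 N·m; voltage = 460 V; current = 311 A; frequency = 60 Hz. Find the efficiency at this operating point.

ω = 2π × 1754/60 = 183.7 rad/s; P_out = τω = 957 × 183.7 = 175801 W
P_in = √3·V_L·I_L·cosφ = 1.732 × 460 × 311 × 0.806 = 199711 W
η = P_out / P_in = 175801 / 199711 = 0.880 = 88.0%

88.0 %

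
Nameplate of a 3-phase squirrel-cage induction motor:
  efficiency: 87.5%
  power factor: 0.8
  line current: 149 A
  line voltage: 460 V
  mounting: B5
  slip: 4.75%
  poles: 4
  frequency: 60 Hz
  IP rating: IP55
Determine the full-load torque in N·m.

463 N·m

P_in = √3·V·I·cosφ = 1.732 × 460 × 149 × 0.8 = 94969 W
P_out = η·P_in = 0.875 × 94969 = 83098 W
n_s = 120×60/4 = 1800 rpm; n = 1800×(1−0.0475) = 1715 rpm
ω = 2π×1715/60 = 179.6 rad/s
τ = P_out/ω = 83098/179.6 = 463 N·m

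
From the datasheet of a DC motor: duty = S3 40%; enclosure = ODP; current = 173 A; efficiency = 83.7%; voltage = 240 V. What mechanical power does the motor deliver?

P_in = V·I = 240 × 173 = 41520 W
P_out = η·P_in = 0.837 × 41520 = 34752 W

34.8 kW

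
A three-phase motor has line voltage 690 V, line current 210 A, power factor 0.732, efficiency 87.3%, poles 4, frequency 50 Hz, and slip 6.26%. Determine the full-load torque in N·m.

1090 N·m

P_in = √3·V·I·cosφ = 1.732 × 690 × 210 × 0.732 = 183708 W
P_out = η·P_in = 0.873 × 183708 = 160377 W
n_s = 120×50/4 = 1500 rpm; n = 1500×(1−0.0626) = 1406 rpm
ω = 2π×1406/60 = 147.2 rad/s
τ = P_out/ω = 160377/147.2 = 1090 N·m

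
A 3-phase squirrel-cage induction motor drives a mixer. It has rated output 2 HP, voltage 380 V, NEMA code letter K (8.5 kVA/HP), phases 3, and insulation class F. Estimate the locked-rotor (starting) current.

S_LR = 8.5 × 2 = 17 kVA
I_LR = S_LR/(√3·V_L) = 17000/(1.732×380) = 25.8 A

25.8 A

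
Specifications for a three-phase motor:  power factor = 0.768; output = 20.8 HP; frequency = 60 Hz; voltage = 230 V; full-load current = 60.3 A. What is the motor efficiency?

P_out = 20.8 × 746 = 15517 W
P_in = √3·V_L·I_L·cosφ = 1.732 × 230 × 60.3 × 0.768 = 18448 W
η = P_out / P_in = 15517 / 18448 = 0.841 = 84.1%

84.1 %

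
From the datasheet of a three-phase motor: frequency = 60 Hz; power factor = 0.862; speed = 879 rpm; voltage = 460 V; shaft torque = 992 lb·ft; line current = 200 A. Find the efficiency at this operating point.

90.1 %

τ = 992 lb·ft × 1.356 = 1345 N·m
ω = 2π × 879/60 = 92.05 rad/s; P_out = τω = 1345 × 92.05 = 123807 W
P_in = √3·V_L·I_L·cosφ = 1.732 × 460 × 200 × 0.862 = 137355 W
η = P_out / P_in = 123807 / 137355 = 0.901 = 90.1%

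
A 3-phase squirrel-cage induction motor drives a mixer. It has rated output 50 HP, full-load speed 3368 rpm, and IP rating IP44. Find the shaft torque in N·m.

106 N·m

P_out = 50 × 746 = 37300 W
ω = 2π × 3368/60 = 352.7 rad/s
τ = P_out/ω = 37300/352.7 = 106 N·m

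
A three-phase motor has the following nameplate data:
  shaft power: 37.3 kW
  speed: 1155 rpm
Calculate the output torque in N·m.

308 N·m

ω = 2π × 1155/60 = 121 rad/s
τ = P/ω = 37300/121 = 308 N·m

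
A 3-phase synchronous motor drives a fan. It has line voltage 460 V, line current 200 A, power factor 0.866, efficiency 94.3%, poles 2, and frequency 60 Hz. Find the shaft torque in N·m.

P_in = √3·V·I·cosφ = 1.732 × 460 × 200 × 0.866 = 137992 W
P_out = η·P_in = 0.943 × 137992 = 130126 W
n = n_s = 120×60/2 = 3600 rpm (synchronous)
ω = 2π×3600/60 = 377 rad/s
τ = P_out/ω = 130126/377 = 345 N·m

345 N·m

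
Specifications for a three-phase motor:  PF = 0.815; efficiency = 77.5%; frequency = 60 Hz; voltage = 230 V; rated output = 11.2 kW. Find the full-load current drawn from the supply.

44.5 A

P_out = 11.2 kW = 11200 W
P_in = P_out / η = 11200 / 0.775 = 14452 W
I_L = P_in / (√3·V_L·cosφ) = 14452 / (1.732 × 230 × 0.815) = 44.5 A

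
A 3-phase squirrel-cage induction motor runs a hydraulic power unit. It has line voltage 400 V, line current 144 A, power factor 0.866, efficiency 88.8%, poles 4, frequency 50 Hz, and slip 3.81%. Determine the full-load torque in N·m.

508 N·m

P_in = √3·V·I·cosφ = 1.732 × 400 × 144 × 0.866 = 86395 W
P_out = η·P_in = 0.888 × 86395 = 76719 W
n_s = 120×50/4 = 1500 rpm; n = 1500×(1−0.0381) = 1443 rpm
ω = 2π×1443/60 = 151.1 rad/s
τ = P_out/ω = 76719/151.1 = 508 N·m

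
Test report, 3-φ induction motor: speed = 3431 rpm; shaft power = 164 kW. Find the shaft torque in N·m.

ω = 2π × 3431/60 = 359.3 rad/s
τ = P/ω = 164000/359.3 = 456 N·m

456 N·m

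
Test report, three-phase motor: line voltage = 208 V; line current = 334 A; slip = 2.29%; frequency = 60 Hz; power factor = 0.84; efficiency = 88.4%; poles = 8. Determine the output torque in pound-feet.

P_in = √3·V·I·cosφ = 1.732 × 208 × 334 × 0.84 = 101073 W
P_out = η·P_in = 0.884 × 101073 = 89349 W
n_s = 120×60/8 = 900 rpm; n = 900×(1−0.0229) = 879 rpm
ω = 2π×879/60 = 92.05 rad/s
τ = P_out/ω = 89349/92.05 = 970.7 N·m
In lb·ft: 970.7/1.356 = 716 lb·ft

716 lb·ft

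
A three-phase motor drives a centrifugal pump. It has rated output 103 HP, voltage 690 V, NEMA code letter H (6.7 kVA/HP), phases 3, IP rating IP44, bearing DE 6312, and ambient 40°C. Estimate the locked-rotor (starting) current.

S_LR = 6.7 × 103 = 690.1 kVA
I_LR = S_LR/(√3·V_L) = 690100/(1.732×690) = 577 A

577 A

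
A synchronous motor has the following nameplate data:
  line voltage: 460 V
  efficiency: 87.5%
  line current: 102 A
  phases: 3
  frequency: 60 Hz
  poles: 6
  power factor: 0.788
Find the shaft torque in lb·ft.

P_in = √3·V·I·cosφ = 1.732 × 460 × 102 × 0.788 = 64037 W
P_out = η·P_in = 0.875 × 64037 = 56032 W
n = n_s = 120×60/6 = 1200 rpm (synchronous)
ω = 2π×1200/60 = 125.7 rad/s
τ = P_out/ω = 56032/125.7 = 445.8 N·m
In lb·ft: 445.8/1.356 = 329 lb·ft

329 lb·ft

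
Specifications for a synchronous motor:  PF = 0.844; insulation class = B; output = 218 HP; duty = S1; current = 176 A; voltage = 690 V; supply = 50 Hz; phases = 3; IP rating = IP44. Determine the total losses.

14900 W

P_in = √3·V·I·cosφ = 1.732×690×176×0.844 = 177522 W
P_out = 218×746 = 162628 W
Losses = P_in − P_out = 177522 − 162628 = 14894 W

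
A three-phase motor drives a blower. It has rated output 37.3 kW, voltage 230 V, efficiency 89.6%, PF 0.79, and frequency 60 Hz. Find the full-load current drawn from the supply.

P_out = 37.3 kW = 37300 W
P_in = P_out / η = 37300 / 0.896 = 41629 W
I_L = P_in / (√3·V_L·cosφ) = 41629 / (1.732 × 230 × 0.79) = 132 A

132 A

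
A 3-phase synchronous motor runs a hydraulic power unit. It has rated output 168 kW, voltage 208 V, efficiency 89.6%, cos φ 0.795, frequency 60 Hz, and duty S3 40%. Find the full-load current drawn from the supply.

655 A

P_out = 168 kW = 168000 W
P_in = P_out / η = 168000 / 0.896 = 187500 W
I_L = P_in / (√3·V_L·cosφ) = 187500 / (1.732 × 208 × 0.795) = 655 A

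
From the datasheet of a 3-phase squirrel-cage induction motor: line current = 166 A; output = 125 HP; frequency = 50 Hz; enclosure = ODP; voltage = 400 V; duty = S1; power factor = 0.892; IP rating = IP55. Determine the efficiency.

P_out = 125 × 746 = 93250 W
P_in = √3·V_L·I_L·cosφ = 1.732 × 400 × 166 × 0.892 = 102584 W
η = P_out / P_in = 93250 / 102584 = 0.909 = 90.9%

90.9 %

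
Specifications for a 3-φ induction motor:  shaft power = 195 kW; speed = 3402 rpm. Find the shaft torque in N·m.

ω = 2π × 3402/60 = 356.3 rad/s
τ = P/ω = 195000/356.3 = 547 N·m

547 N·m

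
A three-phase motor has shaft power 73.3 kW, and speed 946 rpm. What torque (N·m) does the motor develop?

ω = 2π × 946/60 = 99.06 rad/s
τ = P/ω = 73300/99.06 = 740 N·m

740 N·m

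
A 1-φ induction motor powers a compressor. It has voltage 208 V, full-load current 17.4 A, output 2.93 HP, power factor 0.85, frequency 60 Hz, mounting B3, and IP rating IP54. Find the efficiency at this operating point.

71.1 %

P_out = 2.93 × 746 = 2186 W
P_in = V·I·cosφ = 208 × 17.4 × 0.85 = 3076 W
η = P_out / P_in = 2186 / 3076 = 0.711 = 71.1%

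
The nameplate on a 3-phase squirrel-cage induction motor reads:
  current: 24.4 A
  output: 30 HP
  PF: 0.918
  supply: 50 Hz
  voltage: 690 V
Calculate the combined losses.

4.39 kW

P_in = √3·V·I·cosφ = 1.732×690×24.4×0.918 = 26769 W
P_out = 30×746 = 22380 W
Losses = P_in − P_out = 26769 − 22380 = 4389 W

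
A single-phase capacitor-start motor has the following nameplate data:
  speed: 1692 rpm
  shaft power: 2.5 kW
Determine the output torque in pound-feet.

ω = 2π × 1692/60 = 177.2 rad/s
τ = P/ω = 2500/177.2 = 14.11 N·m
In lb·ft: 14.11/1.356 = 10.4 lb·ft

10.4 lb·ft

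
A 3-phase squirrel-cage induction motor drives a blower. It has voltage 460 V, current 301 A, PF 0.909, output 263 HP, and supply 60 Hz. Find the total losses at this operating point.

21.8 kW

P_in = √3·V·I·cosφ = 1.732×460×301×0.909 = 217990 W
P_out = 263×746 = 196198 W
Losses = P_in − P_out = 217990 − 196198 = 21792 W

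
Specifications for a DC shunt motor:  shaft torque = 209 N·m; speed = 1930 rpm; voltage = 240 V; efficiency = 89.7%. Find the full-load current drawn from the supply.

ω = 2π×1930/60 = 202.1 rad/s; P_out = τω = 209 × 202.1 = 42239 W
P_in = P_out / η = 42239 / 0.897 = 47089 W
I = P_in / V = 47089 / 240 = 196 A

196 A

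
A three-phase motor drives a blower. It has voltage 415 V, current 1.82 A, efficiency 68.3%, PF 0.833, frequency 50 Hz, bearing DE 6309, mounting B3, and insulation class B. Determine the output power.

0.744 kW

P_in = √3·V·I·cosφ = 1.732 × 415 × 1.82 × 0.833 = 1090 W
P_out = η·P_in = 0.683 × 1090 = 744 W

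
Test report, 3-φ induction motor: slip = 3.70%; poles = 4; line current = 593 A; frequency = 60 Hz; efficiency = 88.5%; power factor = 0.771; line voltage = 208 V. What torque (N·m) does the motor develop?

P_in = √3·V·I·cosφ = 1.732 × 208 × 593 × 0.771 = 164710 W
P_out = η·P_in = 0.885 × 164710 = 145768 W
n_s = 120×60/4 = 1800 rpm; n = 1800×(1−0.037) = 1733 rpm
ω = 2π×1733/60 = 181.5 rad/s
τ = P_out/ω = 145768/181.5 = 803 N·m

803 N·m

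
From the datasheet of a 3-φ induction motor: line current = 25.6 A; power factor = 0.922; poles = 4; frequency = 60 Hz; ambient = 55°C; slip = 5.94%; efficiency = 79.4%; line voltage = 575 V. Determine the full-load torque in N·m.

105 N·m

P_in = √3·V·I·cosφ = 1.732 × 575 × 25.6 × 0.922 = 23506 W
P_out = η·P_in = 0.794 × 23506 = 18664 W
n_s = 120×60/4 = 1800 rpm; n = 1800×(1−0.0594) = 1693 rpm
ω = 2π×1693/60 = 177.3 rad/s
τ = P_out/ω = 18664/177.3 = 105 N·m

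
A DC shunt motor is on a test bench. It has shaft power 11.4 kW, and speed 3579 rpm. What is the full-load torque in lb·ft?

22.4 lb·ft

ω = 2π × 3579/60 = 374.8 rad/s
τ = P/ω = 11400/374.8 = 30.42 N·m
In lb·ft: 30.42/1.356 = 22.4 lb·ft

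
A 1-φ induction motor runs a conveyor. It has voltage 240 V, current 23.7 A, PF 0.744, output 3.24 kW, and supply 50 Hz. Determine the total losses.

992 W

P_in = V·I·cosφ = 240×23.7×0.744 = 4232 W
P_out = 3240 W
Losses = P_in − P_out = 4232 − 3240 = 992 W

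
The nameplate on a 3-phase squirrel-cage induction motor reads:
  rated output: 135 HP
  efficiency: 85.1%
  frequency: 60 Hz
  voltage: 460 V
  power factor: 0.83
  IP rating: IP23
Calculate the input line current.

179 A

P_out = 135 × 746 = 100710 W
P_in = P_out / η = 100710 / 0.851 = 118343 W
I_L = P_in / (√3·V_L·cosφ) = 118343 / (1.732 × 460 × 0.83) = 179 A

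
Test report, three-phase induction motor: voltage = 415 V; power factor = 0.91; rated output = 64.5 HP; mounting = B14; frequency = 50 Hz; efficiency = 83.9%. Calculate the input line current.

87.7 A

P_out = 64.5 × 746 = 48117 W
P_in = P_out / η = 48117 / 0.839 = 57350 W
I_L = P_in / (√3·V_L·cosφ) = 57350 / (1.732 × 415 × 0.91) = 87.7 A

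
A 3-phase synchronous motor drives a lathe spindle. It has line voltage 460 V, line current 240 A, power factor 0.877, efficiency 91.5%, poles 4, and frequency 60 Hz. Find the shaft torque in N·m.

P_in = √3·V·I·cosφ = 1.732 × 460 × 240 × 0.877 = 167694 W
P_out = η·P_in = 0.915 × 167694 = 153440 W
n = n_s = 120×60/4 = 1800 rpm (synchronous)
ω = 2π×1800/60 = 188.5 rad/s
τ = P_out/ω = 153440/188.5 = 814 N·m

814 N·m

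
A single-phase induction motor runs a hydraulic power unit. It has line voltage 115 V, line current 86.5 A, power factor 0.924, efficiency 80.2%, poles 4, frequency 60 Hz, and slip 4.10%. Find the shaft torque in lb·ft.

P_in = V·I·cosφ = 115 × 86.5 × 0.924 = 9191 W
P_out = η·P_in = 0.802 × 9191 = 7371 W
n_s = 120×60/4 = 1800 rpm; n = 1800×(1−0.041) = 1726 rpm
ω = 2π×1726/60 = 180.7 rad/s
τ = P_out/ω = 7371/180.7 = 40.79 N·m
In lb·ft: 40.79/1.356 = 30.1 lb·ft

30.1 lb·ft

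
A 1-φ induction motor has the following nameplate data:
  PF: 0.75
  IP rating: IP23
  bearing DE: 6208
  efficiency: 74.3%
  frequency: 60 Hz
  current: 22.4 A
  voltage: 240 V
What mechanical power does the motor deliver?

P_in = V·I·cosφ = 240 × 22.4 × 0.75 = 4032 W
P_out = η·P_in = 0.743 × 4032 = 2996 W

3 kW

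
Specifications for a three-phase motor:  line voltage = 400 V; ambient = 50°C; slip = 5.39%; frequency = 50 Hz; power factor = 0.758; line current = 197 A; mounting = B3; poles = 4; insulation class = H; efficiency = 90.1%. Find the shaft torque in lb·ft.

P_in = √3·V·I·cosφ = 1.732 × 400 × 197 × 0.758 = 103453 W
P_out = η·P_in = 0.901 × 103453 = 93211 W
n_s = 120×50/4 = 1500 rpm; n = 1500×(1−0.0539) = 1419 rpm
ω = 2π×1419/60 = 148.6 rad/s
τ = P_out/ω = 93211/148.6 = 627.3 N·m
In lb·ft: 627.3/1.356 = 463 lb·ft

463 lb·ft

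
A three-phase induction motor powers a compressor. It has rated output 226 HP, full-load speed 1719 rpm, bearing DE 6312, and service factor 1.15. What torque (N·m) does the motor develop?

P_out = 226 × 746 = 168596 W
ω = 2π × 1719/60 = 180 rad/s
τ = P_out/ω = 168596/180 = 937 N·m

937 N·m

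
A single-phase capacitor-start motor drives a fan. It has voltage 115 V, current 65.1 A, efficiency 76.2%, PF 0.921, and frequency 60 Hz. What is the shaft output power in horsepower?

7.04 HP

P_in = V·I·cosφ = 115 × 65.1 × 0.921 = 6895 W
P_out = η·P_in = 0.762 × 6895 = 5254 W
= 5254/746 = 7.04 HP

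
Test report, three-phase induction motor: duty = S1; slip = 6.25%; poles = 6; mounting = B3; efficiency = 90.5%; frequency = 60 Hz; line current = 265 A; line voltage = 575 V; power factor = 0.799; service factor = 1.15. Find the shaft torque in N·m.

P_in = √3·V·I·cosφ = 1.732 × 575 × 265 × 0.799 = 210867 W
P_out = η·P_in = 0.905 × 210867 = 190835 W
n_s = 120×60/6 = 1200 rpm; n = 1200×(1−0.0625) = 1125 rpm
ω = 2π×1125/60 = 117.8 rad/s
τ = P_out/ω = 190835/117.8 = 1620 N·m

1620 N·m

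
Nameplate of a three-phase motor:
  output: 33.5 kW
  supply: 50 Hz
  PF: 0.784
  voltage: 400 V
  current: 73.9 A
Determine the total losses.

P_in = √3·V·I·cosφ = 1.732×400×73.9×0.784 = 40139 W
P_out = 33500 W
Losses = P_in − P_out = 40139 − 33500 = 6639 W

6640 W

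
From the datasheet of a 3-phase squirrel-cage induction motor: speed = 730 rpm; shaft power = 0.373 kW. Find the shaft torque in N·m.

4.88 N·m

ω = 2π × 730/60 = 76.45 rad/s
τ = P/ω = 373/76.45 = 4.88 N·m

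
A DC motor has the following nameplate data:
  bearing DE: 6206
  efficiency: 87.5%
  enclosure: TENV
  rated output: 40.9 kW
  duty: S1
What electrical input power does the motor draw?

P_out = 40900 W
P_in = P_out/η = 40900/0.875 = 46743 W = 46.7 kW

46.7 kW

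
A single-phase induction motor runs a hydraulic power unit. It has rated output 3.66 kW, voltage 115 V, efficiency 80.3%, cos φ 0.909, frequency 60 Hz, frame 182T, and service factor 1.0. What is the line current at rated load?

P_out = 3.66 kW = 3660 W
P_in = P_out / η = 3660 / 0.803 = 4558 W
I = P_in / (V·cosφ) = 4558 / (115 × 0.909) = 43.6 A

43.6 A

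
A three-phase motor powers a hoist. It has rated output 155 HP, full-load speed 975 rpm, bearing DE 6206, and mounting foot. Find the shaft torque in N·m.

1130 N·m

P_out = 155 × 746 = 115630 W
ω = 2π × 975/60 = 102.1 rad/s
τ = P_out/ω = 115630/102.1 = 1130 N·m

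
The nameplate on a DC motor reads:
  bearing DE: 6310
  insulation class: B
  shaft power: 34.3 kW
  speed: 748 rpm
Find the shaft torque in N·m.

ω = 2π × 748/60 = 78.33 rad/s
τ = P/ω = 34300/78.33 = 438 N·m

438 N·m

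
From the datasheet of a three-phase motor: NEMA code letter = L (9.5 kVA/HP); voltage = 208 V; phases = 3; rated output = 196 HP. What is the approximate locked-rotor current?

S_LR = 9.5 × 196 = 1862 kVA
I_LR = S_LR/(√3·V_L) = 1862000/(1.732×208) = 5170 A

5170 A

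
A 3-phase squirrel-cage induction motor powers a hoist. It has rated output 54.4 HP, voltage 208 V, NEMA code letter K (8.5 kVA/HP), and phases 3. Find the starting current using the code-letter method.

S_LR = 8.5 × 54.4 = 462.4 kVA
I_LR = S_LR/(√3·V_L) = 462400/(1.732×208) = 1280 A

1280 A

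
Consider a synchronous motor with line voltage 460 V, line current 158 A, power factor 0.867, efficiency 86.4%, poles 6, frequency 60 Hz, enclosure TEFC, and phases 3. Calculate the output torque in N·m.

750 N·m

P_in = √3·V·I·cosφ = 1.732 × 460 × 158 × 0.867 = 109139 W
P_out = η·P_in = 0.864 × 109139 = 94296 W
n = n_s = 120×60/6 = 1200 rpm (synchronous)
ω = 2π×1200/60 = 125.7 rad/s
τ = P_out/ω = 94296/125.7 = 750 N·m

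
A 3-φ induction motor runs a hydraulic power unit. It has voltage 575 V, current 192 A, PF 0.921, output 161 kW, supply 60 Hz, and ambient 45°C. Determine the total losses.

P_in = √3·V·I·cosφ = 1.732×575×192×0.921 = 176107 W
P_out = 161000 W
Losses = P_in − P_out = 176107 − 161000 = 15107 W

15.1 kW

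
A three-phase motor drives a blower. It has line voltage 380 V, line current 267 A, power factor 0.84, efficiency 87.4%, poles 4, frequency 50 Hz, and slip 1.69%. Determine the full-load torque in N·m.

835 N·m

P_in = √3·V·I·cosφ = 1.732 × 380 × 267 × 0.84 = 147612 W
P_out = η·P_in = 0.874 × 147612 = 129013 W
n_s = 120×50/4 = 1500 rpm; n = 1500×(1−0.0169) = 1475 rpm
ω = 2π×1475/60 = 154.5 rad/s
τ = P_out/ω = 129013/154.5 = 835 N·m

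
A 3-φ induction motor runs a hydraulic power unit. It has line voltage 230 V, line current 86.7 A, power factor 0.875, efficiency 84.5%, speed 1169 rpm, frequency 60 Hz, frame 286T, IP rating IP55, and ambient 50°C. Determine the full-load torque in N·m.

P_in = √3·V·I·cosφ = 1.732 × 230 × 86.7 × 0.875 = 30221 W
P_out = η·P_in = 0.845 × 30221 = 25537 W
n = 1169 rpm
ω = 2π×1169/60 = 122.4 rad/s
τ = P_out/ω = 25537/122.4 = 209 N·m

209 N·m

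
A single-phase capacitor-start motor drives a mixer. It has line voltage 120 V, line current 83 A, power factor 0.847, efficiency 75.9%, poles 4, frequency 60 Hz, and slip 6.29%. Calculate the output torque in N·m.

P_in = V·I·cosφ = 120 × 83 × 0.847 = 8436 W
P_out = η·P_in = 0.759 × 8436 = 6403 W
n_s = 120×60/4 = 1800 rpm; n = 1800×(1−0.0629) = 1687 rpm
ω = 2π×1687/60 = 176.7 rad/s
τ = P_out/ω = 6403/176.7 = 36.2 N·m

36.2 N·m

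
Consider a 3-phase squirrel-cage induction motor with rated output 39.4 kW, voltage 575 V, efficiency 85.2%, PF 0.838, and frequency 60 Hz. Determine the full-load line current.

P_out = 39.4 kW = 39400 W
P_in = P_out / η = 39400 / 0.852 = 46244 W
I_L = P_in / (√3·V_L·cosφ) = 46244 / (1.732 × 575 × 0.838) = 55.4 A

55.4 A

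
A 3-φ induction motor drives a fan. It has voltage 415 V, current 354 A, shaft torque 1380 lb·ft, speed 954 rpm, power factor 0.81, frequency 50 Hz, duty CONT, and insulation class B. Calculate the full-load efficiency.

τ = 1380 lb·ft × 1.356 = 1871 N·m
ω = 2π × 954/60 = 99.9 rad/s; P_out = τω = 1871 × 99.9 = 186913 W
P_in = √3·V_L·I_L·cosφ = 1.732 × 415 × 354 × 0.81 = 206103 W
η = P_out / P_in = 186913 / 206103 = 0.907 = 90.7%

90.7 %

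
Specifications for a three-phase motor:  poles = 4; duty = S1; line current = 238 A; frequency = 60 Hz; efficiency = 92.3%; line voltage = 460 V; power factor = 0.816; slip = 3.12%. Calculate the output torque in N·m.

P_in = √3·V·I·cosφ = 1.732 × 460 × 238 × 0.816 = 154729 W
P_out = η·P_in = 0.923 × 154729 = 142815 W
n_s = 120×60/4 = 1800 rpm; n = 1800×(1−0.0312) = 1744 rpm
ω = 2π×1744/60 = 182.6 rad/s
τ = P_out/ω = 142815/182.6 = 782 N·m

782 N·m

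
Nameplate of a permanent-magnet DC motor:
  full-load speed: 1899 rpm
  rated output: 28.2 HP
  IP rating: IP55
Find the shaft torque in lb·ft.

P_out = 28.2 × 746 = 21037 W
ω = 2π × 1899/60 = 198.9 rad/s
τ = P_out/ω = 21037/198.9 = 105.8 N·m
In lb·ft: 105.8/1.356 = 78 lb·ft

78 lb·ft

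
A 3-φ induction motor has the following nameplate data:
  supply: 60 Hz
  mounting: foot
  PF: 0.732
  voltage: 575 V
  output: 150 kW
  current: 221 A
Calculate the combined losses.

P_in = √3·V·I·cosφ = 1.732×575×221×0.732 = 161109 W
P_out = 150000 W
Losses = P_in − P_out = 161109 − 150000 = 11109 W

11100 W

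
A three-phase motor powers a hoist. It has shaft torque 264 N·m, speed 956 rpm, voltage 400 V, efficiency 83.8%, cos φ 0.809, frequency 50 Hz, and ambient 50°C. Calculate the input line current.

56.3 A

ω = 2π×956/60 = 100.1 rad/s; P_out = τω = 264 × 100.1 = 26426 W
P_in = P_out / η = 26426 / 0.838 = 31535 W
I_L = P_in / (√3·V_L·cosφ) = 31535 / (1.732 × 400 × 0.809) = 56.3 A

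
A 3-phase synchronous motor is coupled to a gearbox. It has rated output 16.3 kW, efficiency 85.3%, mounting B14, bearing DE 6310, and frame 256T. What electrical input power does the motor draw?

19.1 kW

P_out = 16300 W
P_in = P_out/η = 16300/0.853 = 19109 W = 19.1 kW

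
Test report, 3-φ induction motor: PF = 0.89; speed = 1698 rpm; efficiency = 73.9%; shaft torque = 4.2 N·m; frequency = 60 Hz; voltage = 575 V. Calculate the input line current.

ω = 2π×1698/60 = 177.8 rad/s; P_out = τω = 4.2 × 177.8 = 747 W
P_in = P_out / η = 747 / 0.739 = 1011 W
I_L = P_in / (√3·V_L·cosφ) = 1011 / (1.732 × 575 × 0.89) = 1.14 A

1.14 A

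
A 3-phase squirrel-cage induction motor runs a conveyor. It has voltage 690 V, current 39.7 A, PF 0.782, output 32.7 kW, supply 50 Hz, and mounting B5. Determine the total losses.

P_in = √3·V·I·cosφ = 1.732×690×39.7×0.782 = 37102 W
P_out = 32700 W
Losses = P_in − P_out = 37102 − 32700 = 4402 W

4400 W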